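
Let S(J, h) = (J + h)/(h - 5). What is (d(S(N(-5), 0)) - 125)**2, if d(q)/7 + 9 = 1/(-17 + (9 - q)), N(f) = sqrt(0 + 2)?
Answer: 45548864713/1276802 + 5281920*sqrt(2)/638401 ≈ 35686.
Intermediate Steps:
N(f) = sqrt(2)
S(J, h) = (J + h)/(-5 + h)
d(q) = -63 + 7/(-8 - q) (d(q) = -63 + 7/(-17 + (9 - q)) = -63 + 7/(-8 - q))
(d(S(N(-5), 0)) - 125)**2 = (7*(-73 - 9*(sqrt(2) + 0)/(-5 + 0))/(8 + (sqrt(2) + 0)/(-5 + 0)) - 125)**2 = (7*(-73 - 9*sqrt(2)/(-5))/(8 + sqrt(2)/(-5)) - 125)**2 = (7*(-73 - (-9)*sqrt(2)/5)/(8 - sqrt(2)/5) - 125)**2 = (7*(-73 + 9*sqrt(2)/5)/(8 - sqrt(2)/5) - 125)**2 = (-125 + 7*(-73 + 9*sqrt(2)/5)/(8 - sqrt(2)/5))**2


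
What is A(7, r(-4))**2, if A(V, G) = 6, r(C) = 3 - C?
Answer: 36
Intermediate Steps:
A(7, r(-4))**2 = 6**2 = 36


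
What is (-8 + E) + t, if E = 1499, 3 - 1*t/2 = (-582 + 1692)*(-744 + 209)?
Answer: 1189197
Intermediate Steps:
t = 1187706 (t = 6 - 2*(-582 + 1692)*(-744 + 209) = 6 - 2220*(-535) = 6 - 2*(-593850) = 6 + 1187700 = 1187706)
(-8 + E) + t = (-8 + 1499) + 1187706 = 1491 + 1187706 = 1189197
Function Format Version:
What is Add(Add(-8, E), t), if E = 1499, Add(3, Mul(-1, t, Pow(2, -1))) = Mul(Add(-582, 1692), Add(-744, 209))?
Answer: 1189197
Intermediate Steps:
t = 1187706 (t = Add(6, Mul(-2, Mul(Add(-582, 1692), Add(-744, 209)))) = Add(6, Mul(-2, Mul(1110, -535))) = Add(6, Mul(-2, -593850)) = Add(6, 1187700) = 1187706)
Add(Add(-8, E), t) = Add(Add(-8, 1499), 1187706) = Add(1491, 1187706) = 1189197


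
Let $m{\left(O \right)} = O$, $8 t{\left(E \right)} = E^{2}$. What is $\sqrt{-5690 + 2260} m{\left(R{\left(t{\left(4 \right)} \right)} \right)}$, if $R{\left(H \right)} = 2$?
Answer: $14 i \sqrt{70} \approx 117.13 i$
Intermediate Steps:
$t{\left(E \right)} = \frac{E^{2}}{8}$
$\sqrt{-5690 + 2260} m{\left(R{\left(t{\left(4 \right)} \right)} \right)} = \sqrt{-5690 + 2260} \cdot 2 = \sqrt{-3430} \cdot 2 = 7 i \sqrt{70} \cdot 2 = 14 i \sqrt{70}$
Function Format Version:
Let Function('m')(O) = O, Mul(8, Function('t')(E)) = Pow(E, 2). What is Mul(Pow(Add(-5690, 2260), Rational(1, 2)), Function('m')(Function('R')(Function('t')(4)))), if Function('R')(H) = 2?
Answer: Mul(14, I, Pow(70, Rational(1, 2))) ≈ Mul(117.13, I)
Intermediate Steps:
Function('t')(E) = Mul(Rational(1, 8), Pow(E, 2))
Mul(Pow(Add(-5690, 2260), Rational(1, 2)), Function('m')(Function('R')(Function('t')(4)))) = Mul(Pow(Add(-5690, 2260), Rational(1, 2)), 2) = Mul(Pow(-3430, Rational(1, 2)), 2) = Mul(Mul(7, I, Pow(70, Rational(1, 2))), 2) = Mul(14, I, Pow(70, Rational(1, 2)))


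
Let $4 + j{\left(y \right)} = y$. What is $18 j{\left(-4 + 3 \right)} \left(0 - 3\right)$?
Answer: $270$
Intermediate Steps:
$j{\left(y \right)} = -4 + y$
$18 j{\left(-4 + 3 \right)} \left(0 - 3\right) = 18 \left(-4 + \left(-4 + 3\right)\right) \left(0 - 3\right) = 18 \left(-4 - 1\right) \left(0 - 3\right) = 18 \left(-5\right) \left(-3\right) = \left(-90\right) \left(-3\right) = 270$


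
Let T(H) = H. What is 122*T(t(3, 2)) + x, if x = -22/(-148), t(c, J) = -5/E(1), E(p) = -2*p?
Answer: 22581/74 ≈ 305.15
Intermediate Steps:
t(c, J) = 5/2 (t(c, J) = -5/((-2*1)) = -5/(-2) = -5*(-1/2) = 5/2)
x = 11/74 (x = -22*(-1/148) = 11/74 ≈ 0.14865)
122*T(t(3, 2)) + x = 122*(5/2) + 11/74 = 305 + 11/74 = 22581/74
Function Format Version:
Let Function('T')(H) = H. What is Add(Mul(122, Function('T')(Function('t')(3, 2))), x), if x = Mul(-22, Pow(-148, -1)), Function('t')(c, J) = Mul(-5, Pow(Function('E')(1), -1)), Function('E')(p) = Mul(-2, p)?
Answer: Rational(22581, 74) ≈ 305.15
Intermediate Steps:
Function('t')(c, J) = Rational(5, 2) (Function('t')(c, J) = Mul(-5, Pow(Mul(-2, 1), -1)) = Mul(-5, Pow(-2, -1)) = Mul(-5, Rational(-1, 2)) = Rational(5, 2))
x = Rational(11, 74) (x = Mul(-22, Rational(-1, 148)) = Rational(11, 74) ≈ 0.14865)
Add(Mul(122, Function('T')(Function('t')(3, 2))), x) = Add(Mul(122, Rational(5, 2)), Rational(11, 74)) = Add(305, Rational(11, 74)) = Rational(22581, 74)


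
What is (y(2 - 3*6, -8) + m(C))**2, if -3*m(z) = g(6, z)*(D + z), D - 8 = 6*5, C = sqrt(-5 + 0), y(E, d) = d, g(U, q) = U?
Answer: 7036 + 336*I*sqrt(5) ≈ 7036.0 + 751.32*I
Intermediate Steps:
C = I*sqrt(5) (C = sqrt(-5) = I*sqrt(5) ≈ 2.2361*I)
D = 38 (D = 8 + 6*5 = 8 + 30 = 38)
m(z) = -76 - 2*z (m(z) = -2*(38 + z) = -(228 + 6*z)/3 = -76 - 2*z)
(y(2 - 3*6, -8) + m(C))**2 = (-8 + (-76 - 2*I*sqrt(5)))**2 = (-84 - 2*I*sqrt(5))**2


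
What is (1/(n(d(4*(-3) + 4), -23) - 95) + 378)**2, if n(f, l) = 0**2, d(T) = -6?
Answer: 1289456281/9025 ≈ 1.4288e+5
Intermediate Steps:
n(f, l) = 0
(1/(n(d(4*(-3) + 4), -23) - 95) + 378)**2 = (1/(0 - 95) + 378)**2 = (1/(-95) + 378)**2 = (-1/95 + 378)**2 = (35909/95)**2 = 1289456281/9025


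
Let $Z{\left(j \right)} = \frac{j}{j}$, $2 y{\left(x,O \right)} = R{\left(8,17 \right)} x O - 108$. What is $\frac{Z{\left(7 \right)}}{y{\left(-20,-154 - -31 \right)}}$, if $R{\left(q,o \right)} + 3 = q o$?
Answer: $\frac{1}{163536} \approx 6.1149 \cdot 10^{-6}$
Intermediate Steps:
$R{\left(q,o \right)} = -3 + o q$ ($R{\left(q,o \right)} = -3 + q o = -3 + o q$)
$y{\left(x,O \right)} = -54 + \frac{133 O x}{2}$ ($y{\left(x,O \right)} = \frac{\left(-3 + 17 \cdot 8\right) x O - 108}{2} = \frac{\left(-3 + 136\right) x O - 108}{2} = \frac{133 x O - 108}{2} = \frac{133 O x - 108}{2} = \frac{-108 + 133 O x}{2} = -54 + \frac{133 O x}{2}$)
$Z{\left(j \right)} = 1$
$\frac{Z{\left(7 \right)}}{y{\left(-20,-154 - -31 \right)}} = 1 \frac{1}{-54 + \frac{133}{2} \left(-154 - -31\right) \left(-20\right)} = 1 \frac{1}{-54 + \frac{133}{2} \left(-154 + 31\right) \left(-20\right)} = 1 \frac{1}{-54 + \frac{133}{2} \left(-123\right) \left(-20\right)} = 1 \frac{1}{-54 + 163590} = 1 \cdot \frac{1}{163536} = \frac{1}{163536}$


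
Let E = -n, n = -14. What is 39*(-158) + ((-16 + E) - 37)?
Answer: -6201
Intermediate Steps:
E = 14 (E = -1*(-14) = 14)
39*(-158) + ((-16 + E) - 37) = 39*(-158) + ((-16 + 14) - 37) = -6162 + (-2 - 37) = -6162 - 39 = -6201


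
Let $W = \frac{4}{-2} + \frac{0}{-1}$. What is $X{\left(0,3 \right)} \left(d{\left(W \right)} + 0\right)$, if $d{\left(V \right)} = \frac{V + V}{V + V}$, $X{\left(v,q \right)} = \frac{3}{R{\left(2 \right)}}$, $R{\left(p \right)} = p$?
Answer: $\frac{3}{2} \approx 1.5$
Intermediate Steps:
$X{\left(v,q \right)} = \frac{3}{2}$
$W = -2$ ($W = 4 \left(- \frac{1}{2}\right) + 0 \left(-1\right) = -2 + 0 = -2$)
$d{\left(V \right)} = 1$ ($d{\left(V \right)} = \frac{2 V}{2 V} = 2 V \frac{1}{2 V} = 1$)
$X{\left(0,3 \right)} \left(d{\left(W \right)} + 0\right) = \frac{3 \left(1 + 0\right)}{2} = \frac{3}{2} \cdot 1 = \frac{3}{2}$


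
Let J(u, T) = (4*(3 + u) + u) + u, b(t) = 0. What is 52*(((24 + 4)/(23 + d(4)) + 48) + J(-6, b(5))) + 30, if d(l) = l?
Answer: 35962/27 ≈ 1331.9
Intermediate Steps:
J(u, T) = 12 + 6*u (J(u, T) = ((12 + 4*u) + u) + u = (12 + 5*u) + u = 12 + 6*u)
52*(((24 + 4)/(23 + d(4)) + 48) + J(-6, b(5))) + 30 = 52*(((24 + 4)/(23 + 4) + 48) + (12 + 6*(-6))) + 30 = 52*((28/27 + 48) + (12 - 36)) + 30 = 52*((28*(1/27) + 48) - 24) + 30 = 52*((28/27 + 48) - 24) + 30 = 52*(1324/27 - 24) + 30 = 52*(676/27) + 30 = 35152/27 + 30 = 35962/27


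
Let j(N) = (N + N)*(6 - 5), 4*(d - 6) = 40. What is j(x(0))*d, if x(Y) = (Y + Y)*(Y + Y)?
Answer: 0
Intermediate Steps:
d = 16 (d = 6 + (¼)*40 = 6 + 10 = 16)
x(Y) = 4*Y² (x(Y) = (2*Y)*(2*Y) = 4*Y²)
j(N) = 2*N (j(N) = (2*N)*1 = 2*N)
j(x(0))*d = (2*(4*0²))*16 = (2*(4*0))*16 = (2*0)*16 = 0*16 = 0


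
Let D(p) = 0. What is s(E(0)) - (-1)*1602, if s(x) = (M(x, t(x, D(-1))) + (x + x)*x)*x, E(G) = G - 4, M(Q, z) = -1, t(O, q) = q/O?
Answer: 1478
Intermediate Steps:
E(G) = -4 + G
s(x) = x*(-1 + 2*x²) (s(x) = (-1 + (x + x)*x)*x = (-1 + (2*x)*x)*x = (-1 + 2*x²)*x = x*(-1 + 2*x²))
s(E(0)) - (-1)*1602 = (-(-4 + 0) + 2*(-4 + 0)³) - (-1)*1602 = (-1*(-4) + 2*(-4)³) - 1*(-1602) = (4 + 2*(-64)) + 1602 = (4 - 128) + 1602 = -124 + 1602 = 1478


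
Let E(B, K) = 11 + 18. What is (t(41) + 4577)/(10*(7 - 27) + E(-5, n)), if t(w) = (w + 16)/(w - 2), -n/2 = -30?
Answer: -19840/741 ≈ -26.775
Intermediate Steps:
n = 60 (n = -2*(-30) = 60)
t(w) = (16 + w)/(-2 + w)
E(B, K) = 29
(t(41) + 4577)/(10*(7 - 27) + E(-5, n)) = ((16 + 41)/(-2 + 41) + 4577)/(10*(7 - 27) + 29) = (57/39 + 4577)/(10*(-20) + 29) = ((1/39)*57 + 4577)/(-200 + 29) = (19/13 + 4577)/(-171) = (59520/13)*(-1/171) = -19840/741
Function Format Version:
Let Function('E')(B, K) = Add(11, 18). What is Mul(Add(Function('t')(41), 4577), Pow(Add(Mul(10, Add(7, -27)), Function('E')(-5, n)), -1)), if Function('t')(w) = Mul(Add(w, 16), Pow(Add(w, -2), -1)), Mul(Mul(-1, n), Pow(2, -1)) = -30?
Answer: Rational(-19840, 741) ≈ -26.775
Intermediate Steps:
n = 60 (n = Mul(-2, -30) = 60)
Function('t')(w) = Mul(Pow(Add(-2, w), -1), Add(16, w)) (Function('t')(w) = Mul(Add(16, w), Pow(Add(-2, w), -1)) = Mul(Pow(Add(-2, w), -1), Add(16, w)))
Function('E')(B, K) = 29
Mul(Add(Function('t')(41), 4577), Pow(Add(Mul(10, Add(7, -27)), Function('E')(-5, n)), -1)) = Mul(Add(Mul(Pow(Add(-2, 41), -1), Add(16, 41)), 4577), Pow(Add(Mul(10, Add(7, -27)), 29), -1)) = Mul(Add(Mul(Pow(39, -1), 57), 4577), Pow(Add(Mul(10, -20), 29), -1)) = Mul(Add(Mul(Rational(1, 39), 57), 4577), Pow(Add(-200, 29), -1)) = Mul(Add(Rational(19, 13), 4577), Pow(-171, -1)) = Mul(Rational(59520, 13), Rational(-1, 171)) = Rational(-19840, 741)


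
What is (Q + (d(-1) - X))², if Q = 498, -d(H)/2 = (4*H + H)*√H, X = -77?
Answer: 330525 + 11500*I ≈ 3.3053e+5 + 11500.0*I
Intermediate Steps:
d(H) = -10*H^(3/2) (d(H) = -2*(4*H + H)*√H = -2*5*H*√H = -10*H^(3/2))
(Q + (d(-1) - X))² = (498 + (-(-10)*I - 1*(-77)))² = (498 + (-(-10)*I + 77))² = (498 + (10*I + 77))² = (498 + (77 + 10*I))² = (575 + 10*I)²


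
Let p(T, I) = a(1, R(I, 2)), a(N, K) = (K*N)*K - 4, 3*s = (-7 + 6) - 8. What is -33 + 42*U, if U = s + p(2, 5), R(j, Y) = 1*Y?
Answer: -159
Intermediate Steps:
R(j, Y) = Y
s = -3 (s = ((-7 + 6) - 8)/3 = (-1 - 8)/3 = (⅓)*(-9) = -3)
a(N, K) = -4 + N*K² (a(N, K) = N*K² - 4 = -4 + N*K²)
p(T, I) = 0 (p(T, I) = -4 + 1*2² = -4 + 1*4 = -4 + 4 = 0)
U = -3 (U = -3 + 0 = -3)
-33 + 42*U = -33 + 42*(-3) = -33 - 126 = -159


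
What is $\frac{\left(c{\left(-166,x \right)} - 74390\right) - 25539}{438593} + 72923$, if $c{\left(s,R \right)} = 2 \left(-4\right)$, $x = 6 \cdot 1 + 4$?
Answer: $\frac{31983417402}{438593} \approx 72923.0$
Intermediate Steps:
$x = 10$ ($x = 6 + 4 = 10$)
$c{\left(s,R \right)} = -8$
$\frac{\left(c{\left(-166,x \right)} - 74390\right) - 25539}{438593} + 72923 = \frac{\left(-8 - 74390\right) - 25539}{438593} + 72923 = \left(-74398 - 25539\right) \frac{1}{438593} + 72923 = \left(-99937\right) \frac{1}{438593} + 72923 = - \frac{99937}{438593} + 72923 = \frac{31983417402}{438593}$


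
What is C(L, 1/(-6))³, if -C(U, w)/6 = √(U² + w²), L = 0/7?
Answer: -1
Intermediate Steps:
L = 0 (L = 0*(⅐) = 0)
C(U, w) = -6*√(U² + w²)
C(L, 1/(-6))³ = (-6*√(0² + (1/(-6))²))³ = (-6*√(0 + (-⅙)²))³ = (-6*√(0 + 1/36))³ = (-6*√(1/36))³ = (-6*⅙)³ = (-1)³ = -1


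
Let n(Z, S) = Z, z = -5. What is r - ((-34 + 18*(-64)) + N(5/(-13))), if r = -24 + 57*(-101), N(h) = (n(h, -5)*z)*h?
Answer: -776430/169 ≈ -4594.3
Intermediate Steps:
N(h) = -5*h² (N(h) = (h*(-5))*h = (-5*h)*h = -5*h²)
r = -5781 (r = -24 - 5757 = -5781)
r - ((-34 + 18*(-64)) + N(5/(-13))) = -5781 - ((-34 + 18*(-64)) - 5*(5/(-13))²) = -5781 - ((-34 - 1152) - 5*(5*(-1/13))²) = -5781 - (-1186 - 5*(-5/13)²) = -5781 - (-1186 - 5*25/169) = -5781 - (-1186 - 125/169) = -5781 - 1*(-200559/169) = -5781 + 200559/169 = -776430/169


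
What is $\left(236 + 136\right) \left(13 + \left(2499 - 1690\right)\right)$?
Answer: $305784$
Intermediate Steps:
$\left(236 + 136\right) \left(13 + \left(2499 - 1690\right)\right) = 372 \left(13 + 809\right) = 372 \cdot 822 = 305784$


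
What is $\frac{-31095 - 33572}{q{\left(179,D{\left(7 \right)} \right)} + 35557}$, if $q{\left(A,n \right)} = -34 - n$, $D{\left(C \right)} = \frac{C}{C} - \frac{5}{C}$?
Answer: $- \frac{452669}{248659} \approx -1.8204$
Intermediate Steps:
$D{\left(C \right)} = 1 - \frac{5}{C}$
$\frac{-31095 - 33572}{q{\left(179,D{\left(7 \right)} \right)} + 35557} = \frac{-31095 - 33572}{\left(-34 - \frac{-5 + 7}{7}\right) + 35557} = - \frac{64667}{\left(-34 - \frac{1}{7} \cdot 2\right) + 35557} = - \frac{64667}{\left(-34 - \frac{2}{7}\right) + 35557} = - \frac{64667}{- \frac{240}{7} + 35557} = - \frac{64667}{\frac{248659}{7}} = \left(-64667\right) \frac{7}{248659} = - \frac{452669}{248659}$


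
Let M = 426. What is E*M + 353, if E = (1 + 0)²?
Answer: 779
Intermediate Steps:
E = 1 (E = 1² = 1)
E*M + 353 = 1*426 + 353 = 426 + 353 = 779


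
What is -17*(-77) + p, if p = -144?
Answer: 1165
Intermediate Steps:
-17*(-77) + p = -17*(-77) - 144 = 1309 - 144 = 1165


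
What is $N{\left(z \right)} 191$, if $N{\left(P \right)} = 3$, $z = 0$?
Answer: $573$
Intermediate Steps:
$N{\left(z \right)} 191 = 3 \cdot 191 = 573$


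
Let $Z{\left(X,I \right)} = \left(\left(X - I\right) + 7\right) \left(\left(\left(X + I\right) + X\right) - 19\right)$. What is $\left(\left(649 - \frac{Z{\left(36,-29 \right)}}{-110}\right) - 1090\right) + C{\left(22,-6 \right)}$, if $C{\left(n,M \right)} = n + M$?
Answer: $- \frac{22511}{55} \approx -409.29$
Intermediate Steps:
$Z{\left(X,I \right)} = \left(-19 + I + 2 X\right) \left(7 + X - I\right)$ ($Z{\left(X,I \right)} = \left(7 + X - I\right) \left(\left(\left(I + X\right) + X\right) - 19\right) = \left(7 + X - I\right) \left(\left(I + 2 X\right) - 19\right) = \left(7 + X - I\right) \left(-19 + I + 2 X\right) = \left(-19 + I + 2 X\right) \left(7 + X - I\right)$)
$C{\left(n,M \right)} = M + n$
$\left(\left(649 - \frac{Z{\left(36,-29 \right)}}{-110}\right) - 1090\right) + C{\left(22,-6 \right)} = \left(\left(649 - \frac{-133 - \left(-29\right)^{2} - 180 + 2 \cdot 36^{2} + 26 \left(-29\right) - \left(-29\right) 36}{-110}\right) - 1090\right) + \left(-6 + 22\right) = \left(\left(649 - \left(-133 - 841 - 180 + 2 \cdot 1296 - 754 + 1044\right) \left(- \frac{1}{110}\right)\right) - 1090\right) + 16 = \left(\left(649 - \left(-133 - 841 - 180 + 2592 - 754 + 1044\right) \left(- \frac{1}{110}\right)\right) - 1090\right) + 16 = \left(\left(649 - 1728 \left(- \frac{1}{110}\right)\right) - 1090\right) + 16 = \left(\left(649 - - \frac{864}{55}\right) - 1090\right) + 16 = \left(\left(649 + \frac{864}{55}\right) - 1090\right) + 16 = \left(\frac{36559}{55} - 1090\right) + 16 = - \frac{23391}{55} + 16 = - \frac{22511}{55}$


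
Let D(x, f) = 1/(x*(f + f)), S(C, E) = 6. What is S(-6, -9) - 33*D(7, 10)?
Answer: 807/140 ≈ 5.7643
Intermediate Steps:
D(x, f) = 1/(2*f*x) (D(x, f) = 1/(x*(2*f)) = 1/(2*f*x))
S(-6, -9) - 33*D(7, 10) = 6 - 33/(2*10*7) = 6 - 33*1/140 = 6 - 33/140 = 807/140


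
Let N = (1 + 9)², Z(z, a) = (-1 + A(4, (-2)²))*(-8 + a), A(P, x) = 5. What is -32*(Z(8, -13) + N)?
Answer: -512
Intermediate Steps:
Z(z, a) = -32 + 4*a (Z(z, a) = (-1 + 5)*(-8 + a) = 4*(-8 + a) = -32 + 4*a)
N = 100 (N = 10² = 100)
-32*(Z(8, -13) + N) = -32*((-32 + 4*(-13)) + 100) = -32*((-32 - 52) + 100) = -32*(-84 + 100) = -32*16 = -512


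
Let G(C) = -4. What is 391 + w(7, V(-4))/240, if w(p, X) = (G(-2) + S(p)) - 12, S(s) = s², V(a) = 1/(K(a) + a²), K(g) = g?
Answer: 31291/80 ≈ 391.14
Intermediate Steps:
V(a) = 1/(a + a²)
w(p, X) = -16 + p² (w(p, X) = (-4 + p²) - 12 = -16 + p²)
391 + w(7, V(-4))/240 = 391 + (-16 + 7²)/240 = 391 + (-16 + 49)*(1/240) = 391 + 33*(1/240) = 391 + 11/80 = 31291/80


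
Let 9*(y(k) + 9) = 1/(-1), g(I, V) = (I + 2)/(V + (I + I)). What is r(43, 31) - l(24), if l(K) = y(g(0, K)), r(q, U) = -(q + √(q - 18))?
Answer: -350/9 ≈ -38.889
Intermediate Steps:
g(I, V) = (2 + I)/(V + 2*I)
r(q, U) = -q - √(-18 + q) (r(q, U) = -(q + √(-18 + q)) = -q - √(-18 + q))
y(k) = -82/9 (y(k) = -9 + (⅑)/(-1) = -9 + (⅑)*(-1) = -9 - ⅑ = -82/9)
l(K) = -82/9
r(43, 31) - l(24) = (-1*43 - √(-18 + 43)) - 1*(-82/9) = (-43 - √25) + 82/9 = (-43 - 1*5) + 82/9 = (-43 - 5) + 82/9 = -48 + 82/9 = -350/9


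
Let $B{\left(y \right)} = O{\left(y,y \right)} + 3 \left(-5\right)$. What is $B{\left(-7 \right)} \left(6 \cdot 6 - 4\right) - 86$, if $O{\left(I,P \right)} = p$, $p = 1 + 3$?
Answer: $-438$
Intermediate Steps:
$p = 4$
$O{\left(I,P \right)} = 4$
$B{\left(y \right)} = -11$ ($B{\left(y \right)} = 4 + 3 \left(-5\right) = 4 - 15 = -11$)
$B{\left(-7 \right)} \left(6 \cdot 6 - 4\right) - 86 = - 11 \left(6 \cdot 6 - 4\right) - 86 = - 11 \left(36 - 4\right) - 86 = \left(-11\right) 32 - 86 = -352 - 86 = -438$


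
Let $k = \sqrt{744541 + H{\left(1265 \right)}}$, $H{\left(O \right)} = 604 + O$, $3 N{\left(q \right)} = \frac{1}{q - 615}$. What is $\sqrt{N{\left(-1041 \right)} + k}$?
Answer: $\frac{\sqrt{-138 + 685584 \sqrt{746410}}}{828} \approx 29.393$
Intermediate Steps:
$N{\left(q \right)} = \frac{1}{3 \left(-615 + q\right)}$ ($N{\left(q \right)} = \frac{1}{3 \left(q - 615\right)} = \frac{1}{3 \left(-615 + q\right)}$)
$k = \sqrt{746410}$ ($k = \sqrt{744541 + \left(604 + 1265\right)} = \sqrt{744541 + 1869} = \sqrt{746410} \approx 863.95$)
$\sqrt{N{\left(-1041 \right)} + k} = \sqrt{\frac{1}{3 \left(-615 - 1041\right)} + \sqrt{746410}} = \sqrt{\frac{1}{3 \left(-1656\right)} + \sqrt{746410}} = \sqrt{\frac{1}{3} \left(- \frac{1}{1656}\right) + \sqrt{746410}} = \sqrt{- \frac{1}{4968} + \sqrt{746410}}$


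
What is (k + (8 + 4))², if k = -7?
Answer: 25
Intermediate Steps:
(k + (8 + 4))² = (-7 + (8 + 4))² = (-7 + 12)² = 5² = 25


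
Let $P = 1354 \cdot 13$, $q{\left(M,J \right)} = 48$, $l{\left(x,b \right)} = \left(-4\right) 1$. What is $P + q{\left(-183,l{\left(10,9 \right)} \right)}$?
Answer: $17650$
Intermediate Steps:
$l{\left(x,b \right)} = -4$
$P = 17602$
$P + q{\left(-183,l{\left(10,9 \right)} \right)} = 17602 + 48 = 17650$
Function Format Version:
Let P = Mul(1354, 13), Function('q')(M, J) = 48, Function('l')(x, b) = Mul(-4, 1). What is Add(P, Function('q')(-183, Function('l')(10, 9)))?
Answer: 17650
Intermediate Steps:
Function('l')(x, b) = -4
P = 17602
Add(P, Function('q')(-183, Function('l')(10, 9))) = Add(17602, 48) = 17650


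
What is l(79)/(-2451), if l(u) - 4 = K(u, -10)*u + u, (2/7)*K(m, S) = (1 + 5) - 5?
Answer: -719/4902 ≈ -0.14667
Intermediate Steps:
K(m, S) = 7/2 (K(m, S) = 7*((1 + 5) - 5)/2 = 7*(6 - 5)/2 = (7/2)*1 = 7/2)
l(u) = 4 + 9*u/2 (l(u) = 4 + (7*u/2 + u) = 4 + 9*u/2)
l(79)/(-2451) = (4 + (9/2)*79)/(-2451) = (4 + 711/2)*(-1/2451) = (719/2)*(-1/2451) = -719/4902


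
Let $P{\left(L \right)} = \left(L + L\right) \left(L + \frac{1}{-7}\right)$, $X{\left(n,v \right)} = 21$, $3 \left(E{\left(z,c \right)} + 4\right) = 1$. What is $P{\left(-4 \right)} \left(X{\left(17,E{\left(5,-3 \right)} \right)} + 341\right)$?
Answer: $\frac{83984}{7} \approx 11998.0$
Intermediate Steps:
$E{\left(z,c \right)} = - \frac{11}{3}$ ($E{\left(z,c \right)} = -4 + \frac{1}{3} \cdot 1 = -4 + \frac{1}{3} = - \frac{11}{3}$)
$P{\left(L \right)} = 2 L \left(- \frac{1}{7} + L\right)$ ($P{\left(L \right)} = 2 L \left(L - \frac{1}{7}\right) = 2 L \left(- \frac{1}{7} + L\right)$)
$P{\left(-4 \right)} \left(X{\left(17,E{\left(5,-3 \right)} \right)} + 341\right) = \frac{2}{7} \left(-4\right) \left(-1 + 7 \left(-4\right)\right) \left(21 + 341\right) = \frac{2}{7} \left(-4\right) \left(-1 - 28\right) 362 = \frac{2}{7} \left(-4\right) \left(-29\right) 362 = \frac{232}{7} \cdot 362 = \frac{83984}{7}$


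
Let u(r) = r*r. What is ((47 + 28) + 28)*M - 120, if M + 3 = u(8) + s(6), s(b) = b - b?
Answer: 6163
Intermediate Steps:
s(b) = 0
u(r) = r²
M = 61 (M = -3 + (8² + 0) = -3 + (64 + 0) = -3 + 64 = 61)
((47 + 28) + 28)*M - 120 = ((47 + 28) + 28)*61 - 120 = (75 + 28)*61 - 120 = 103*61 - 120 = 6283 - 120 = 6163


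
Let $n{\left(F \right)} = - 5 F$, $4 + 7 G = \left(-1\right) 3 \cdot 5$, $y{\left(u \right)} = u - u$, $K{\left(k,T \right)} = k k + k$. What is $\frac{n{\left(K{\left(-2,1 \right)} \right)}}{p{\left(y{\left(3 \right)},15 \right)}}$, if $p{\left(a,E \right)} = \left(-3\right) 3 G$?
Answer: $- \frac{70}{171} \approx -0.40936$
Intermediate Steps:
$K{\left(k,T \right)} = k + k^{2}$ ($K{\left(k,T \right)} = k^{2} + k = k + k^{2}$)
$y{\left(u \right)} = 0$
$G = - \frac{19}{7}$ ($G = - \frac{4}{7} + \frac{\left(-1\right) 3 \cdot 5}{7} = - \frac{4}{7} + \frac{\left(-3\right) 5}{7} = - \frac{4}{7} + \frac{1}{7} \left(-15\right) = - \frac{4}{7} - \frac{15}{7} = - \frac{19}{7} \approx -2.7143$)
$p{\left(a,E \right)} = \frac{171}{7}$ ($p{\left(a,E \right)} = \left(-3\right) 3 \left(- \frac{19}{7}\right) = \left(-9\right) \left(- \frac{19}{7}\right) = \frac{171}{7}$)
$\frac{n{\left(K{\left(-2,1 \right)} \right)}}{p{\left(y{\left(3 \right)},15 \right)}} = \frac{\left(-5\right) \left(- 2 \left(1 - 2\right)\right)}{\frac{171}{7}} = - 5 \left(\left(-2\right) \left(-1\right)\right) \frac{7}{171} = \left(-5\right) 2 \cdot \frac{7}{171} = \left(-10\right) \frac{7}{171} = - \frac{70}{171}$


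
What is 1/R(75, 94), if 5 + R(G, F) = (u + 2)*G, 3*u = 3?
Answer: 1/220 ≈ 0.0045455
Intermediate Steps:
u = 1 (u = (⅓)*3 = 1)
R(G, F) = -5 + 3*G (R(G, F) = -5 + (1 + 2)*G = -5 + 3*G)
1/R(75, 94) = 1/(-5 + 3*75) = 1/(-5 + 225) = 1/220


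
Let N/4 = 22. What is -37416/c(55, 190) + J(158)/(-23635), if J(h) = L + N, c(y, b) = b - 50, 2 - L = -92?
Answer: -44217632/165445 ≈ -267.26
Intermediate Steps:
N = 88 (N = 4*22 = 88)
L = 94 (L = 2 - 1*(-92) = 2 + 92 = 94)
c(y, b) = -50 + b
J(h) = 182 (J(h) = 94 + 88 = 182)
-37416/c(55, 190) + J(158)/(-23635) = -37416/(-50 + 190) + 182/(-23635) = -37416/140 + 182*(-1/23635) = -37416*1/140 - 182/23635 = -9354/35 - 182/23635 = -44217632/165445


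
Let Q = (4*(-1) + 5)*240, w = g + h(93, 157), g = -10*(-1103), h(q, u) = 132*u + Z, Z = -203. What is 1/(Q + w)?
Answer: 1/31791 ≈ 3.1455e-5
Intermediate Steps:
h(q, u) = -203 + 132*u (h(q, u) = 132*u - 203 = -203 + 132*u)
g = 11030
w = 31551 (w = 11030 + (-203 + 132*157) = 11030 + (-203 + 20724) = 11030 + 20521 = 31551)
Q = 240 (Q = (-4 + 5)*240 = 1*240 = 240)
1/(Q + w) = 1/(240 + 31551) = 1/31791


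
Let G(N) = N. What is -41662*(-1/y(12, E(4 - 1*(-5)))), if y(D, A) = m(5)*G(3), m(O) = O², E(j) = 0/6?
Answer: 41662/75 ≈ 555.49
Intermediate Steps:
E(j) = 0 (E(j) = 0*(⅙) = 0)
y(D, A) = 75 (y(D, A) = 5²*3 = 25*3 = 75)
-41662*(-1/y(12, E(4 - 1*(-5)))) = -41662/(75*(-1)) = -41662/(-75) = -41662*(-1/75) = 41662/75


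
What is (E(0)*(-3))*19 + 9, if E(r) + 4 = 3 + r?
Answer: 66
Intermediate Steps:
E(r) = -1 + r (E(r) = -4 + (3 + r) = -1 + r)
(E(0)*(-3))*19 + 9 = ((-1 + 0)*(-3))*19 + 9 = -1*(-3)*19 + 9 = 3*19 + 9 = 57 + 9 = 66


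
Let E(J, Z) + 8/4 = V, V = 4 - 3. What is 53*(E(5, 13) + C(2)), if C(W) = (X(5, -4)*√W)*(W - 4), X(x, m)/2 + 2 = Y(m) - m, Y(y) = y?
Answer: -53 + 424*√2 ≈ 546.63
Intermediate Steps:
V = 1
E(J, Z) = -1 (E(J, Z) = -2 + 1 = -1)
X(x, m) = -4 (X(x, m) = -4 + 2*(m - m) = -4 + 2*0 = -4 + 0 = -4)
C(W) = -4*√W*(-4 + W) (C(W) = (-4*√W)*(W - 4) = (-4*√W)*(-4 + W) = -4*√W*(-4 + W))
53*(E(5, 13) + C(2)) = 53*(-1 + 4*√2*(4 - 1*2)) = 53*(-1 + 4*√2*(4 - 2)) = 53*(-1 + 4*√2*2) = 53*(-1 + 8*√2) = -53 + 424*√2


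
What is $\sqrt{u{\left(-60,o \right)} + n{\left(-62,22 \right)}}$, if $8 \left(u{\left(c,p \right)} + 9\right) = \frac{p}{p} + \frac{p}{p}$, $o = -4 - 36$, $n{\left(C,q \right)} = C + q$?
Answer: $\frac{i \sqrt{195}}{2} \approx 6.9821 i$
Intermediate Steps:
$o = -40$ ($o = -4 - 36 = -40$)
$u{\left(c,p \right)} = - \frac{35}{4}$ ($u{\left(c,p \right)} = -9 + \frac{\frac{p}{p} + \frac{p}{p}}{8} = -9 + \frac{1 + 1}{8} = -9 + \frac{1}{8} \cdot 2 = -9 + \frac{1}{4} = - \frac{35}{4}$)
$\sqrt{u{\left(-60,o \right)} + n{\left(-62,22 \right)}} = \sqrt{- \frac{35}{4} + \left(-62 + 22\right)} = \sqrt{- \frac{35}{4} - 40} = \sqrt{- \frac{195}{4}} = \frac{i \sqrt{195}}{2}$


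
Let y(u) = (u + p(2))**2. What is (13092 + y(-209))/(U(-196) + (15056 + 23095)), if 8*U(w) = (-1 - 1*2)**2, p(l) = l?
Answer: 149176/101739 ≈ 1.4663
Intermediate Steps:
y(u) = (2 + u)**2 (y(u) = (u + 2)**2 = (2 + u)**2)
U(w) = 9/8 (U(w) = (-1 - 1*2)**2/8 = (-1 - 2)**2/8 = (1/8)*(-3)**2 = (1/8)*9 = 9/8)
(13092 + y(-209))/(U(-196) + (15056 + 23095)) = (13092 + (2 - 209)**2)/(9/8 + (15056 + 23095)) = (13092 + (-207)**2)/(9/8 + 38151) = (13092 + 42849)/(305217/8) = 55941*(8/305217) = 149176/101739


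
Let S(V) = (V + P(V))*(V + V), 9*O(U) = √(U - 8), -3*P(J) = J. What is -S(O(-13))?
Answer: 28/81 ≈ 0.34568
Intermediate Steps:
P(J) = -J/3
O(U) = √(-8 + U)/9 (O(U) = √(U - 8)/9 = √(-8 + U)/9)
S(V) = 4*V²/3 (S(V) = (V - V/3)*(V + V) = (2*V/3)*(2*V) = 4*V²/3)
-S(O(-13)) = -4*(√(-8 - 13)/9)²/3 = -4*(√(-21)/9)²/3 = -4*((I*√21)/9)²/3 = -4*(I*√21/9)²/3 = -4*(-7)/(3*27) = -1*(-28/81) = 28/81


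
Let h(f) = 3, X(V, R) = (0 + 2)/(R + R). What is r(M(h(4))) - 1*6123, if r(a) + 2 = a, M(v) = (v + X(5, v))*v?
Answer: -6115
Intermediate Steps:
X(V, R) = 1/R (X(V, R) = 2/((2*R)) = 2*(1/(2*R)) = 1/R)
M(v) = v*(v + 1/v) (M(v) = (v + 1/v)*v = v*(v + 1/v))
r(a) = -2 + a
r(M(h(4))) - 1*6123 = (-2 + (1 + 3²)) - 1*6123 = (-2 + (1 + 9)) - 6123 = (-2 + 10) - 6123 = 8 - 6123 = -6115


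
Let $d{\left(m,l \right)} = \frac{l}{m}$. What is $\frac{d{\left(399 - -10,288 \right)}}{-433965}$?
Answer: $- \frac{96}{59163895} \approx -1.6226 \cdot 10^{-6}$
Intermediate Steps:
$\frac{d{\left(399 - -10,288 \right)}}{-433965} = \frac{288 \frac{1}{399 - -10}}{-433965} = \frac{288}{399 + 10} \left(- \frac{1}{433965}\right) = \frac{288}{409} \left(- \frac{1}{433965}\right) = - \frac{96}{59163895}$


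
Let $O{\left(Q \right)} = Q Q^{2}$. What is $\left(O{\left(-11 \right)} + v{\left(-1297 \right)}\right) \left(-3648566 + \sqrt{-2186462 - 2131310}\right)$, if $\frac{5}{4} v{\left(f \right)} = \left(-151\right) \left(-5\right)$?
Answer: $2652507482 - 1454 i \sqrt{1079443} \approx 2.6525 \cdot 10^{9} - 1.5107 \cdot 10^{6} i$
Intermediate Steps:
$O{\left(Q \right)} = Q^{3}$
$v{\left(f \right)} = 604$ ($v{\left(f \right)} = \frac{4 \left(\left(-151\right) \left(-5\right)\right)}{5} = \frac{4}{5} \cdot 755 = 604$)
$\left(O{\left(-11 \right)} + v{\left(-1297 \right)}\right) \left(-3648566 + \sqrt{-2186462 - 2131310}\right) = \left(\left(-11\right)^{3} + 604\right) \left(-3648566 + \sqrt{-2186462 - 2131310}\right) = \left(-1331 + 604\right) \left(-3648566 + \sqrt{-4317772}\right) = - 727 \left(-3648566 + 2 i \sqrt{1079443}\right) = 2652507482 - 1454 i \sqrt{1079443}$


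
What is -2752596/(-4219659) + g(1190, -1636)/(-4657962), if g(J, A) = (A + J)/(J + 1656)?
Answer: 2027219750241317/3107675671585026 ≈ 0.65233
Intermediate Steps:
g(J, A) = (A + J)/(1656 + J)
-2752596/(-4219659) + g(1190, -1636)/(-4657962) = -2752596/(-4219659) + ((-1636 + 1190)/(1656 + 1190))/(-4657962) = -2752596*(-1/4219659) + (-446/2846)*(-1/4657962) = 305844/468851 + ((1/2846)*(-446))*(-1/4657962) = 305844/468851 - 223/1423*(-1/4657962) = 305844/468851 + 223/6628279926 = 2027219750241317/3107675671585026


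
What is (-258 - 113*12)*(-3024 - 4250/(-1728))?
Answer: 702254359/144 ≈ 4.8768e+6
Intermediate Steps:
(-258 - 113*12)*(-3024 - 4250/(-1728)) = (-258 - 1356)*(-3024 - 4250*(-1/1728)) = -1614*(-3024 + 2125/864) = -1614*(-2610611/864) = 702254359/144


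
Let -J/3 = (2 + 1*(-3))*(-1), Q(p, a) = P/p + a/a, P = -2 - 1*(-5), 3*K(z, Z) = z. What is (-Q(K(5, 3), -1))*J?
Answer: 42/5 ≈ 8.4000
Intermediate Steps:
K(z, Z) = z/3
P = 3 (P = -2 + 5 = 3)
Q(p, a) = 1 + 3/p (Q(p, a) = 3/p + a/a = 3/p + 1 = 1 + 3/p)
J = -3 (J = -3*(2 + 1*(-3))*(-1) = -3*(2 - 3)*(-1) = -(-3)*(-1) = -3*1 = -3)
(-Q(K(5, 3), -1))*J = -(3 + (⅓)*5)/((⅓)*5)*(-3) = -(3 + 5/3)/5/3*(-3) = -3*14/(5*3)*(-3) = -1*14/5*(-3) = -14/5*(-3) = 42/5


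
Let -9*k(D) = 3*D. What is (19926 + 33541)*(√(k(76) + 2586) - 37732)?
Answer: -2017416844 + 53467*√23046/3 ≈ -2.0147e+9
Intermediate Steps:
k(D) = -D/3
(19926 + 33541)*(√(k(76) + 2586) - 37732) = (19926 + 33541)*(√(-⅓*76 + 2586) - 37732) = 53467*(√(-76/3 + 2586) - 37732) = 53467*(√(7682/3) - 37732) = 53467*(√23046/3 - 37732) = 53467*(-37732 + √23046/3) = -2017416844 + 53467*√23046/3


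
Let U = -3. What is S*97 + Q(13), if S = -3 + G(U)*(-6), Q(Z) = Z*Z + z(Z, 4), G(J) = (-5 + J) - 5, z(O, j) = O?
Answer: 7457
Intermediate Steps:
G(J) = -10 + J
Q(Z) = Z + Z² (Q(Z) = Z*Z + Z = Z² + Z = Z + Z²)
S = 75 (S = -3 + (-10 - 3)*(-6) = -3 - 13*(-6) = -3 + 78 = 75)
S*97 + Q(13) = 75*97 + 13*(1 + 13) = 7275 + 13*14 = 7275 + 182 = 7457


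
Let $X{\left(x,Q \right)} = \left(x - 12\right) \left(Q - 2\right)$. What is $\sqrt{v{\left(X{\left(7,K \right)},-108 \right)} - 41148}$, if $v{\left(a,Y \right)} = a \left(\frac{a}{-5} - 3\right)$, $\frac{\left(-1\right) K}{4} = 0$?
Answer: $i \sqrt{41198} \approx 202.97 i$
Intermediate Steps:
$K = 0$ ($K = \left(-4\right) 0 = 0$)
$X{\left(x,Q \right)} = \left(-12 + x\right) \left(-2 + Q\right)$
$v{\left(a,Y \right)} = a \left(-3 - \frac{a}{5}\right)$ ($v{\left(a,Y \right)} = a \left(a \left(- \frac{1}{5}\right) - 3\right) = a \left(- \frac{a}{5} - 3\right) = a \left(-3 - \frac{a}{5}\right)$)
$\sqrt{v{\left(X{\left(7,K \right)},-108 \right)} - 41148} = \sqrt{- \frac{\left(24 - 0 - 14 + 0 \cdot 7\right) \left(15 + \left(24 - 0 - 14 + 0 \cdot 7\right)\right)}{5} - 41148} = \sqrt{- \frac{\left(24 + 0 - 14 + 0\right) \left(15 + \left(24 + 0 - 14 + 0\right)\right)}{5} - 41148} = \sqrt{\left(- \frac{1}{5}\right) 10 \left(15 + 10\right) - 41148} = \sqrt{\left(- \frac{1}{5}\right) 10 \cdot 25 - 41148} = \sqrt{-50 - 41148} = \sqrt{-41198} = i \sqrt{41198}$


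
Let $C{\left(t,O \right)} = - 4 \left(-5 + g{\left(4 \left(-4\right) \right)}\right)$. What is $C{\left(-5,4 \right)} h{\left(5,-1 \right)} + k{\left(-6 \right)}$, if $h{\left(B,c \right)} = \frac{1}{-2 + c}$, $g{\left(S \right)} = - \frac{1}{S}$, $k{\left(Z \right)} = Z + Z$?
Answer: $- \frac{223}{12} \approx -18.583$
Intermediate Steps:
$k{\left(Z \right)} = 2 Z$
$C{\left(t,O \right)} = \frac{79}{4}$ ($C{\left(t,O \right)} = - 4 \left(-5 - \frac{1}{4 \left(-4\right)}\right) = - 4 \left(-5 - \frac{1}{-16}\right) = - 4 \left(-5 - - \frac{1}{16}\right) = - 4 \left(-5 + \frac{1}{16}\right) = \left(-4\right) \left(- \frac{79}{16}\right) = \frac{79}{4}$)
$C{\left(-5,4 \right)} h{\left(5,-1 \right)} + k{\left(-6 \right)} = \frac{79}{4 \left(-2 - 1\right)} + 2 \left(-6\right) = \frac{79}{4 \left(-3\right)} - 12 = \frac{79}{4} \left(- \frac{1}{3}\right) - 12 = - \frac{79}{12} - 12 = - \frac{223}{12}$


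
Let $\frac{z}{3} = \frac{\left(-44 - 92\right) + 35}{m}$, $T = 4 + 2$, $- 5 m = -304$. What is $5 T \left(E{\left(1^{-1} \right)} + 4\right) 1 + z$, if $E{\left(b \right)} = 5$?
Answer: $\frac{80565}{304} \approx 265.02$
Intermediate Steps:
$m = \frac{304}{5}$ ($m = \left(- \frac{1}{5}\right) \left(-304\right) = \frac{304}{5} \approx 60.8$)
$T = 6$
$z = - \frac{1515}{304}$ ($z = 3 \frac{\left(-44 - 92\right) + 35}{\frac{304}{5}} = 3 \left(-136 + 35\right) \frac{5}{304} = 3 \left(\left(-101\right) \frac{5}{304}\right) = 3 \left(- \frac{505}{304}\right) = - \frac{1515}{304} \approx -4.9836$)
$5 T \left(E{\left(1^{-1} \right)} + 4\right) 1 + z = 5 \cdot 6 \left(5 + 4\right) 1 - \frac{1515}{304} = 5 \cdot 6 \cdot 9 \cdot 1 - \frac{1515}{304} = 5 \cdot 54 \cdot 1 - \frac{1515}{304} = 270 \cdot 1 - \frac{1515}{304} = 270 - \frac{1515}{304} = \frac{80565}{304}$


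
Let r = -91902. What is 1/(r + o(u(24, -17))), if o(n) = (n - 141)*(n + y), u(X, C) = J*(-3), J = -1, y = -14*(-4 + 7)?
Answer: -1/86520 ≈ -1.1558e-5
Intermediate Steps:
y = -42 (y = -14*3 = -42)
u(X, C) = 3 (u(X, C) = -1*(-3) = 3)
o(n) = (-141 + n)*(-42 + n) (o(n) = (n - 141)*(n - 42) = (-141 + n)*(-42 + n))
1/(r + o(u(24, -17))) = 1/(-91902 + (5922 + 3² - 183*3)) = 1/(-91902 + (5922 + 9 - 549)) = 1/(-91902 + 5382) = 1/(-86520) = -1/86520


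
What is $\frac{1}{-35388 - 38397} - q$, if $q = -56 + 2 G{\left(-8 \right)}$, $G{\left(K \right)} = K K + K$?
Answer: $- \frac{4131961}{73785} \approx -56.0$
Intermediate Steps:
$G{\left(K \right)} = K + K^{2}$ ($G{\left(K \right)} = K^{2} + K = K + K^{2}$)
$q = 56$ ($q = -56 + 2 \left(- 8 \left(1 - 8\right)\right) = -56 + 2 \left(\left(-8\right) \left(-7\right)\right) = -56 + 2 \cdot 56 = -56 + 112 = 56$)
$\frac{1}{-35388 - 38397} - q = \frac{1}{-35388 - 38397} - 56 = \frac{1}{-73785} - 56 = - \frac{1}{73785} - 56 = - \frac{4131961}{73785}$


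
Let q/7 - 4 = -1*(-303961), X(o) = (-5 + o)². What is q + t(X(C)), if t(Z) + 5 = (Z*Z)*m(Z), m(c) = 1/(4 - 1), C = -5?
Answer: 6393250/3 ≈ 2.1311e+6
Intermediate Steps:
m(c) = ⅓ (m(c) = 1/3 = ⅓)
t(Z) = -5 + Z²/3 (t(Z) = -5 + (Z*Z)*(⅓) = -5 + Z²*(⅓) = -5 + Z²/3)
q = 2127755 (q = 28 + 7*(-1*(-303961)) = 28 + 7*303961 = 28 + 2127727 = 2127755)
q + t(X(C)) = 2127755 + (-5 + ((-5 - 5)²)²/3) = 2127755 + (-5 + ((-10)²)²/3) = 2127755 + (-5 + (⅓)*100²) = 2127755 + (-5 + (⅓)*10000) = 2127755 + (-5 + 10000/3) = 2127755 + 9985/3 = 6393250/3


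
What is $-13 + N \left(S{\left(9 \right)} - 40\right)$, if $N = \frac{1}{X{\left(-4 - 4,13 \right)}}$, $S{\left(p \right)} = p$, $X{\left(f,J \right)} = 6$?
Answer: $- \frac{109}{6} \approx -18.167$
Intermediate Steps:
$N = \frac{1}{6} \approx 0.16667$
$-13 + N \left(S{\left(9 \right)} - 40\right) = -13 + \frac{9 - 40}{6} = -13 + \frac{1}{6} \left(-31\right) = -13 - \frac{31}{6} = - \frac{109}{6}$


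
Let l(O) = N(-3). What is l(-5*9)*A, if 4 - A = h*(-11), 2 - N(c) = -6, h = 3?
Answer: 296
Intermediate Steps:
N(c) = 8 (N(c) = 2 - 1*(-6) = 2 + 6 = 8)
l(O) = 8
A = 37 (A = 4 - 3*(-11) = 4 - 1*(-33) = 4 + 33 = 37)
l(-5*9)*A = 8*37 = 296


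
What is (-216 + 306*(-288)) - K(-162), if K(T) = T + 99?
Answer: -88281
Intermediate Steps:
K(T) = 99 + T
(-216 + 306*(-288)) - K(-162) = (-216 + 306*(-288)) - (99 - 162) = (-216 - 88128) - 1*(-63) = -88344 + 63 = -88281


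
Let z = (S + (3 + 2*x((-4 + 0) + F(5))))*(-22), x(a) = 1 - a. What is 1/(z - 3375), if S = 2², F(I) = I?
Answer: -1/3529 ≈ -0.00028337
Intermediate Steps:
S = 4
z = -154 (z = (4 + (3 + 2*(1 - ((-4 + 0) + 5))))*(-22) = (4 + (3 + 2*(1 - (-4 + 5))))*(-22) = (4 + (3 + 2*(1 - 1*1)))*(-22) = (4 + (3 + 2*(1 - 1)))*(-22) = (4 + (3 + 2*0))*(-22) = (4 + (3 + 0))*(-22) = (4 + 3)*(-22) = 7*(-22) = -154)
1/(z - 3375) = 1/(-154 - 3375) = 1/(-3529) = -1/3529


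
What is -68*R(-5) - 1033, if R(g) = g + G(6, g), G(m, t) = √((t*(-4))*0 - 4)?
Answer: -693 - 136*I ≈ -693.0 - 136.0*I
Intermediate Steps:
G(m, t) = 2*I (G(m, t) = √(-4*t*0 - 4) = √(0 - 4) = √(-4) = 2*I)
R(g) = g + 2*I
-68*R(-5) - 1033 = -68*(-5 + 2*I) - 1033 = (340 - 136*I) - 1033 = -693 - 136*I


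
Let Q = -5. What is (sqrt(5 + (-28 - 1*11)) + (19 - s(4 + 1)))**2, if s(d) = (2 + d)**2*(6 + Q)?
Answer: (-30 + I*sqrt(34))**2 ≈ 866.0 - 349.86*I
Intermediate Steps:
s(d) = (2 + d)**2 (s(d) = (2 + d)**2*(6 - 5) = (2 + d)**2*1 = (2 + d)**2)
(sqrt(5 + (-28 - 1*11)) + (19 - s(4 + 1)))**2 = (sqrt(5 + (-28 - 1*11)) + (19 - (2 + (4 + 1))**2))**2 = (sqrt(5 + (-28 - 11)) + (19 - (2 + 5)**2))**2 = (sqrt(5 - 39) + (19 - 1*7**2))**2 = (sqrt(-34) + (19 - 1*49))**2 = (I*sqrt(34) + (19 - 49))**2 = (I*sqrt(34) - 30)**2 = (-30 + I*sqrt(34))**2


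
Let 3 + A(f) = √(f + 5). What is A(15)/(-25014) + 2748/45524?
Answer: 5739587/94894778 - √5/12507 ≈ 0.060305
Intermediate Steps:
A(f) = -3 + √(5 + f) (A(f) = -3 + √(f + 5) = -3 + √(5 + f))
A(15)/(-25014) + 2748/45524 = (-3 + √(5 + 15))/(-25014) + 2748/45524 = (-3 + √20)*(-1/25014) + 2748*(1/45524) = (-3 + 2*√5)*(-1/25014) + 687/11381 = (1/8338 - √5/12507) + 687/11381 = 5739587/94894778 - √5/12507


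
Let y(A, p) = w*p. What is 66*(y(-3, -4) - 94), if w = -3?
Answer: -5412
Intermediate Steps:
y(A, p) = -3*p
66*(y(-3, -4) - 94) = 66*(-3*(-4) - 94) = 66*(12 - 94) = 66*(-82) = -5412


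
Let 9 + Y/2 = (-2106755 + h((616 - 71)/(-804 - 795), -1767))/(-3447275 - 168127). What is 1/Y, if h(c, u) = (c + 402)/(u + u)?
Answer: -10215076119066/171966379301105 ≈ -0.059402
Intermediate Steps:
h(c, u) = (402 + c)/(2*u) (h(c, u) = (402 + c)/((2*u)) = (402 + c)*(1/(2*u)) = (402 + c)/(2*u))
Y = -171966379301105/10215076119066 (Y = -18 + 2*((-2106755 + (½)*(402 + (616 - 71)/(-804 - 795))/(-1767))/(-3447275 - 168127)) = -18 + 2*((-2106755 + (½)*(-1/1767)*(402 + 545/(-1599)))/(-3615402)) = -18 + 2*((-2106755 + (½)*(-1/1767)*(402 + 545*(-1/1599)))*(-1/3615402)) = -18 + 2*((-2106755 + (½)*(-1/1767)*(402 - 545/1599))*(-1/3615402)) = -18 + 2*((-2106755 + (½)*(-1/1767)*(642253/1599))*(-1/3615402)) = -18 + 2*((-2106755 - 642253/5650866)*(-1/3615402)) = -18 + 2*(-11904990842083/5650866*(-1/3615402)) = -18 + 2*(11904990842083/20430152238132) = -18 + 11904990842083/10215076119066 = -171966379301105/10215076119066 ≈ -16.835)
1/Y = 1/(-171966379301105/10215076119066) = -10215076119066/171966379301105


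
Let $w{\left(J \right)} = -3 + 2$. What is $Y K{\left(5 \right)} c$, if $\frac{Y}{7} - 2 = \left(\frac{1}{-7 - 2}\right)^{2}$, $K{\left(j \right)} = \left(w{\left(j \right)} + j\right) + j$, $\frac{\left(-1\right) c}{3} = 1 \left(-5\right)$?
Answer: $\frac{5705}{3} \approx 1901.7$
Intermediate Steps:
$c = 15$ ($c = - 3 \cdot 1 \left(-5\right) = \left(-3\right) \left(-5\right) = 15$)
$w{\left(J \right)} = -1$
$K{\left(j \right)} = -1 + 2 j$ ($K{\left(j \right)} = \left(-1 + j\right) + j = -1 + 2 j$)
$Y = \frac{1141}{81}$ ($Y = 14 + 7 \left(\frac{1}{-7 - 2}\right)^{2} = 14 + 7 \left(\frac{1}{-9}\right)^{2} = 14 + 7 \left(- \frac{1}{9}\right)^{2} = 14 + 7 \cdot \frac{1}{81} = 14 + \frac{7}{81} = \frac{1141}{81} \approx 14.086$)
$Y K{\left(5 \right)} c = \frac{1141 \left(-1 + 2 \cdot 5\right) 15}{81} = \frac{1141 \left(-1 + 10\right) 15}{81} = \frac{1141 \cdot 9 \cdot 15}{81} = \frac{1141}{81} \cdot 135 = \frac{5705}{3}$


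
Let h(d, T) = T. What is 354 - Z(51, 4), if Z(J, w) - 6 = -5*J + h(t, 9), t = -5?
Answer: 594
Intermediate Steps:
Z(J, w) = 15 - 5*J (Z(J, w) = 6 + (-5*J + 9) = 6 + (9 - 5*J) = 15 - 5*J)
354 - Z(51, 4) = 354 - (15 - 5*51) = 354 - (15 - 255) = 354 - 1*(-240) = 354 + 240 = 594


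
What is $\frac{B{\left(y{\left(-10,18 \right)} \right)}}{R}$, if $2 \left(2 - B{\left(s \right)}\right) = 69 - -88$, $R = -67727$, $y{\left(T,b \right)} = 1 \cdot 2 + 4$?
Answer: $\frac{153}{135454} \approx 0.0011295$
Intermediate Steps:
$y{\left(T,b \right)} = 6$ ($y{\left(T,b \right)} = 2 + 4 = 6$)
$B{\left(s \right)} = - \frac{153}{2}$ ($B{\left(s \right)} = 2 - \frac{69 - -88}{2} = 2 - \frac{69 + 88}{2} = 2 - \frac{157}{2} = - \frac{153}{2}$)
$\frac{B{\left(y{\left(-10,18 \right)} \right)}}{R} = - \frac{153}{2 \left(-67727\right)} = \left(- \frac{153}{2}\right) \left(- \frac{1}{67727}\right) = \frac{153}{135454}$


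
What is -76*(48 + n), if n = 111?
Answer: -12084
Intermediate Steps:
-76*(48 + n) = -76*(48 + 111) = -76*159 = -12084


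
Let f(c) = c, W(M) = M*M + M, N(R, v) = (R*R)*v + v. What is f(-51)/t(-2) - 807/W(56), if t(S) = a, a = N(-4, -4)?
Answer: 529/1064 ≈ 0.49718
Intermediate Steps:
N(R, v) = v + v*R² (N(R, v) = R²*v + v = v*R² + v = v + v*R²)
a = -68 (a = -4*(1 + (-4)²) = -4*(1 + 16) = -4*17 = -68)
t(S) = -68
W(M) = M + M² (W(M) = M² + M = M + M²)
f(-51)/t(-2) - 807/W(56) = -51/(-68) - 807*1/(56*(1 + 56)) = -51*(-1/68) - 807/(56*57) = ¾ - 807/3192 = ¾ - 807*1/3192 = ¾ - 269/1064 = 529/1064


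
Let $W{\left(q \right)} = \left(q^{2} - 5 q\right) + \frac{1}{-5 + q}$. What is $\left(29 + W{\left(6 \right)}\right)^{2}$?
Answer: $1296$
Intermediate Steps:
$W{\left(q \right)} = q^{2} + \frac{1}{-5 + q} - 5 q$
$\left(29 + W{\left(6 \right)}\right)^{2} = \left(29 + \frac{1 + 6^{3} - 10 \cdot 6^{2} + 25 \cdot 6}{-5 + 6}\right)^{2} = \left(29 + \frac{1 + 216 - 360 + 150}{1}\right)^{2} = \left(29 + 1 \left(1 + 216 - 360 + 150\right)\right)^{2} = \left(29 + 1 \cdot 7\right)^{2} = \left(29 + 7\right)^{2} = 36^{2} = 1296$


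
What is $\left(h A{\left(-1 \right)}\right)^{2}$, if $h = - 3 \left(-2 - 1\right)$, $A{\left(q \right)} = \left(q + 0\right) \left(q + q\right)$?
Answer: $324$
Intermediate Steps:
$A{\left(q \right)} = 2 q^{2}$ ($A{\left(q \right)} = q 2 q = 2 q^{2}$)
$h = 9$ ($h = \left(-3\right) \left(-3\right) = 9$)
$\left(h A{\left(-1 \right)}\right)^{2} = \left(9 \cdot 2 \left(-1\right)^{2}\right)^{2} = \left(9 \cdot 2 \cdot 1\right)^{2} = \left(9 \cdot 2\right)^{2} = 18^{2} = 324$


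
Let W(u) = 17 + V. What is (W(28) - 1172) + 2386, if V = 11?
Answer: 1242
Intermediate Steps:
W(u) = 28 (W(u) = 17 + 11 = 28)
(W(28) - 1172) + 2386 = (28 - 1172) + 2386 = -1144 + 2386 = 1242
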